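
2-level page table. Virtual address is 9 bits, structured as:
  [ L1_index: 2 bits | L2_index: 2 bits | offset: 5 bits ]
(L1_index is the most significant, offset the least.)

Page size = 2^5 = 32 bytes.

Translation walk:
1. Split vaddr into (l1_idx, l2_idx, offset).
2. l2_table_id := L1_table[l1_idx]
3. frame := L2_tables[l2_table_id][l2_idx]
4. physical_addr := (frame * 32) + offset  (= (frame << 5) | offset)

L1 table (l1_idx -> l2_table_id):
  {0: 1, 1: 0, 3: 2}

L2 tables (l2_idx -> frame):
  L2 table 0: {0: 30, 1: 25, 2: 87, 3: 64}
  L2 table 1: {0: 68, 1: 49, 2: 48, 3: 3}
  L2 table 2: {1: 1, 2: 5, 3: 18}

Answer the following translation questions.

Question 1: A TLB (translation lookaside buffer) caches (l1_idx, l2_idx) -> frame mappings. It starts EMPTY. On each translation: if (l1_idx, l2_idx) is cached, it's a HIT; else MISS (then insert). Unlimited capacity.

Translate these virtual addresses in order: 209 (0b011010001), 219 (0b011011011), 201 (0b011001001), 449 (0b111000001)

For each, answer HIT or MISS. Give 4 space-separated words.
vaddr=209: (1,2) not in TLB -> MISS, insert
vaddr=219: (1,2) in TLB -> HIT
vaddr=201: (1,2) in TLB -> HIT
vaddr=449: (3,2) not in TLB -> MISS, insert

Answer: MISS HIT HIT MISS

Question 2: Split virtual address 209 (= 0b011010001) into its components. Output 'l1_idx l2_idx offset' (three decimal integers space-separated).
vaddr = 209 = 0b011010001
  top 2 bits -> l1_idx = 1
  next 2 bits -> l2_idx = 2
  bottom 5 bits -> offset = 17

Answer: 1 2 17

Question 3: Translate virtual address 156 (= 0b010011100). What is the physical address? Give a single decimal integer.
vaddr = 156 = 0b010011100
Split: l1_idx=1, l2_idx=0, offset=28
L1[1] = 0
L2[0][0] = 30
paddr = 30 * 32 + 28 = 988

Answer: 988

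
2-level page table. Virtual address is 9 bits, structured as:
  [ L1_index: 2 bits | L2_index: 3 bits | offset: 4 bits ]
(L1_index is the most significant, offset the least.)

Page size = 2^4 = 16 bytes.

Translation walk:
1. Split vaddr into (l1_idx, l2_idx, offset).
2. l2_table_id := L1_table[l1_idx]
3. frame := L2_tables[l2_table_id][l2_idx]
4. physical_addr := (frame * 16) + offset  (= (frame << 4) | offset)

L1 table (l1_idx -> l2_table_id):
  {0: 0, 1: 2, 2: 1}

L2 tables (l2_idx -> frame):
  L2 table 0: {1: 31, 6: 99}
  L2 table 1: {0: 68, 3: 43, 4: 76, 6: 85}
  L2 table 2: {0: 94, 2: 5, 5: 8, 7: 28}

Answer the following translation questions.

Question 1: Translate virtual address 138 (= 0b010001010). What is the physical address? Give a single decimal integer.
vaddr = 138 = 0b010001010
Split: l1_idx=1, l2_idx=0, offset=10
L1[1] = 2
L2[2][0] = 94
paddr = 94 * 16 + 10 = 1514

Answer: 1514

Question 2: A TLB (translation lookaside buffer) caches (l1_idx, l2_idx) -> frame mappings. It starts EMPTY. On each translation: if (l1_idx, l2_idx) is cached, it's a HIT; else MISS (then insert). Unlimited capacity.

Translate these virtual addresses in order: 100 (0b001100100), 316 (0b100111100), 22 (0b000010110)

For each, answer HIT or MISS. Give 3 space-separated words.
Answer: MISS MISS MISS

Derivation:
vaddr=100: (0,6) not in TLB -> MISS, insert
vaddr=316: (2,3) not in TLB -> MISS, insert
vaddr=22: (0,1) not in TLB -> MISS, insert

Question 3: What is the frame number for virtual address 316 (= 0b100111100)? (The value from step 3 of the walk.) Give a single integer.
Answer: 43

Derivation:
vaddr = 316: l1_idx=2, l2_idx=3
L1[2] = 1; L2[1][3] = 43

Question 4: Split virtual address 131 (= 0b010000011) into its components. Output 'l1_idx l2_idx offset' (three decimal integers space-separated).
Answer: 1 0 3

Derivation:
vaddr = 131 = 0b010000011
  top 2 bits -> l1_idx = 1
  next 3 bits -> l2_idx = 0
  bottom 4 bits -> offset = 3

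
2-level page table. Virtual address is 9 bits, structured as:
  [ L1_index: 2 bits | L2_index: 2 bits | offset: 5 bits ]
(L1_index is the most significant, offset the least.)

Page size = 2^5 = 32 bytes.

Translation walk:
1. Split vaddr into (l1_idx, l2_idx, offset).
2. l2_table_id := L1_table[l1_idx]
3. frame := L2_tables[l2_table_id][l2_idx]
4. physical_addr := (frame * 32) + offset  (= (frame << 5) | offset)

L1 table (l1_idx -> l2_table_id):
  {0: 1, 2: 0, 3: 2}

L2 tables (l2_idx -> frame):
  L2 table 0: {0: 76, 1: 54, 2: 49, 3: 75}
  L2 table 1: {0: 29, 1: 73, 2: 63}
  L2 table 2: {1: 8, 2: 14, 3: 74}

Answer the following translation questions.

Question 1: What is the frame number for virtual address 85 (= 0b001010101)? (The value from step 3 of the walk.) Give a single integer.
vaddr = 85: l1_idx=0, l2_idx=2
L1[0] = 1; L2[1][2] = 63

Answer: 63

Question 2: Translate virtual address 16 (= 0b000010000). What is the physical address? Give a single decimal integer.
Answer: 944

Derivation:
vaddr = 16 = 0b000010000
Split: l1_idx=0, l2_idx=0, offset=16
L1[0] = 1
L2[1][0] = 29
paddr = 29 * 32 + 16 = 944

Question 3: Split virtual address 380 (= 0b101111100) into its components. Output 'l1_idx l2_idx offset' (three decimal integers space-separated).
Answer: 2 3 28

Derivation:
vaddr = 380 = 0b101111100
  top 2 bits -> l1_idx = 2
  next 2 bits -> l2_idx = 3
  bottom 5 bits -> offset = 28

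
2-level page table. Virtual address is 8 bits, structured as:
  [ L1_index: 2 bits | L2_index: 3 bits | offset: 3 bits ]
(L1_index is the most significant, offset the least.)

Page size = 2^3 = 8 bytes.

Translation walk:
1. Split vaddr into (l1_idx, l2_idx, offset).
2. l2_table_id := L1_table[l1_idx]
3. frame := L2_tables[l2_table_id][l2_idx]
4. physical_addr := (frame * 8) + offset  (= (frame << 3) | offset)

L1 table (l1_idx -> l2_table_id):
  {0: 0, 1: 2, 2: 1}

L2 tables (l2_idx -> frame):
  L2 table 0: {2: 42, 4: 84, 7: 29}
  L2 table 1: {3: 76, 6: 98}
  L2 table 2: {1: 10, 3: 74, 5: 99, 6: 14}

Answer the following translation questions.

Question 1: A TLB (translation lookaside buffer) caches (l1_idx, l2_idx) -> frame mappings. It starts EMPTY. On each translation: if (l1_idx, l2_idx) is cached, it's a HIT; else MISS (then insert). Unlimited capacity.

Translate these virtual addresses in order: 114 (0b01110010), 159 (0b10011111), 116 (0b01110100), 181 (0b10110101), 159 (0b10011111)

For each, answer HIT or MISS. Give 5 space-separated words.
Answer: MISS MISS HIT MISS HIT

Derivation:
vaddr=114: (1,6) not in TLB -> MISS, insert
vaddr=159: (2,3) not in TLB -> MISS, insert
vaddr=116: (1,6) in TLB -> HIT
vaddr=181: (2,6) not in TLB -> MISS, insert
vaddr=159: (2,3) in TLB -> HIT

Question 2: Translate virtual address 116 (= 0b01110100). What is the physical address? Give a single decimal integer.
vaddr = 116 = 0b01110100
Split: l1_idx=1, l2_idx=6, offset=4
L1[1] = 2
L2[2][6] = 14
paddr = 14 * 8 + 4 = 116

Answer: 116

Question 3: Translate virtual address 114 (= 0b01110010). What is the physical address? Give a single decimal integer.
Answer: 114

Derivation:
vaddr = 114 = 0b01110010
Split: l1_idx=1, l2_idx=6, offset=2
L1[1] = 2
L2[2][6] = 14
paddr = 14 * 8 + 2 = 114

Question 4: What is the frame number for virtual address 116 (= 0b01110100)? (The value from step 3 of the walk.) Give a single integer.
Answer: 14

Derivation:
vaddr = 116: l1_idx=1, l2_idx=6
L1[1] = 2; L2[2][6] = 14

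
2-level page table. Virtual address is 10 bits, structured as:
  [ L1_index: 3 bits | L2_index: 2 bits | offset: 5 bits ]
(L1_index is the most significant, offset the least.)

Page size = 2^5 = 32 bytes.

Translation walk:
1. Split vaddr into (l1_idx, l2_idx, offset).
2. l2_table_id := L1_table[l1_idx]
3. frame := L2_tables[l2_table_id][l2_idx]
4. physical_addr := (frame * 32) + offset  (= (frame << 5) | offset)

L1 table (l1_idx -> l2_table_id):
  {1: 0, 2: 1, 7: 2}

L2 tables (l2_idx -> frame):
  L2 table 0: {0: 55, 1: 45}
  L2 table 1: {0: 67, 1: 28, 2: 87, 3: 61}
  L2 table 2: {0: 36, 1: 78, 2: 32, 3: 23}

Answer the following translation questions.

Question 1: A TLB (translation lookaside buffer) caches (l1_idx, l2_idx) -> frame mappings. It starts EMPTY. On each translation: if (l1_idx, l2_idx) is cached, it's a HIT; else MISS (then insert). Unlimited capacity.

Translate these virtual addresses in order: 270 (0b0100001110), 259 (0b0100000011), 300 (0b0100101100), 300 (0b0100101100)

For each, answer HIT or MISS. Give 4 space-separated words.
vaddr=270: (2,0) not in TLB -> MISS, insert
vaddr=259: (2,0) in TLB -> HIT
vaddr=300: (2,1) not in TLB -> MISS, insert
vaddr=300: (2,1) in TLB -> HIT

Answer: MISS HIT MISS HIT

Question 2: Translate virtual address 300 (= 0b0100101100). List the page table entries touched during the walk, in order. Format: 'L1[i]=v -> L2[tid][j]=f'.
Answer: L1[2]=1 -> L2[1][1]=28

Derivation:
vaddr = 300 = 0b0100101100
Split: l1_idx=2, l2_idx=1, offset=12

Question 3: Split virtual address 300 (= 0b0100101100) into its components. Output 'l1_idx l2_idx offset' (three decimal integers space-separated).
vaddr = 300 = 0b0100101100
  top 3 bits -> l1_idx = 2
  next 2 bits -> l2_idx = 1
  bottom 5 bits -> offset = 12

Answer: 2 1 12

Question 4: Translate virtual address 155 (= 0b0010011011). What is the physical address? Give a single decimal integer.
vaddr = 155 = 0b0010011011
Split: l1_idx=1, l2_idx=0, offset=27
L1[1] = 0
L2[0][0] = 55
paddr = 55 * 32 + 27 = 1787

Answer: 1787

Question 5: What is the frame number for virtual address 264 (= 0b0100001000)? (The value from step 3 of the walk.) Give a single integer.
Answer: 67

Derivation:
vaddr = 264: l1_idx=2, l2_idx=0
L1[2] = 1; L2[1][0] = 67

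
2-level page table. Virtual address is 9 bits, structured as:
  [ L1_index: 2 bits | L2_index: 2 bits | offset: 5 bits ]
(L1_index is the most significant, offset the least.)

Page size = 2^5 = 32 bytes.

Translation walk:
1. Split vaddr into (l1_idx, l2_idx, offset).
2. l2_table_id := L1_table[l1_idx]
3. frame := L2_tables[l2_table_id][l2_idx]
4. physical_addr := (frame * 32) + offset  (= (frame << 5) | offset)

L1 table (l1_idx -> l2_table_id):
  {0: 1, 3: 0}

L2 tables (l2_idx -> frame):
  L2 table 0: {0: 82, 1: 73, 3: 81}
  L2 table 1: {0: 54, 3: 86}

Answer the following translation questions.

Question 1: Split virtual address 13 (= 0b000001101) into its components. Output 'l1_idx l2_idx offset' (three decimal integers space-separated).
vaddr = 13 = 0b000001101
  top 2 bits -> l1_idx = 0
  next 2 bits -> l2_idx = 0
  bottom 5 bits -> offset = 13

Answer: 0 0 13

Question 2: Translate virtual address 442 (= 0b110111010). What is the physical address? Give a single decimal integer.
vaddr = 442 = 0b110111010
Split: l1_idx=3, l2_idx=1, offset=26
L1[3] = 0
L2[0][1] = 73
paddr = 73 * 32 + 26 = 2362

Answer: 2362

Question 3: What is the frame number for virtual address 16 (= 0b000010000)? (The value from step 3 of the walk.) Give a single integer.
Answer: 54

Derivation:
vaddr = 16: l1_idx=0, l2_idx=0
L1[0] = 1; L2[1][0] = 54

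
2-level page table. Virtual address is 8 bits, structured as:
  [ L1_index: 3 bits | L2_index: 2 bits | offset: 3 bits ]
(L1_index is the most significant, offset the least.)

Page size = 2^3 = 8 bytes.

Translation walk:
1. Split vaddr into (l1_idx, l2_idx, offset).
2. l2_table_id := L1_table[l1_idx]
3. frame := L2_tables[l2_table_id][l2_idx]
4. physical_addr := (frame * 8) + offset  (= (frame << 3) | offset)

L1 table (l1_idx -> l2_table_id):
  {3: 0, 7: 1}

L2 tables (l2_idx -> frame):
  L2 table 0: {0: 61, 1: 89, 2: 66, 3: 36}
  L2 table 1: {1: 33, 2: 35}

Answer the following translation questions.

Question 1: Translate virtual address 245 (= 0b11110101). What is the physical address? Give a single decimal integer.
vaddr = 245 = 0b11110101
Split: l1_idx=7, l2_idx=2, offset=5
L1[7] = 1
L2[1][2] = 35
paddr = 35 * 8 + 5 = 285

Answer: 285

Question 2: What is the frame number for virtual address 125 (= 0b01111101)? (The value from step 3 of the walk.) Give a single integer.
Answer: 36

Derivation:
vaddr = 125: l1_idx=3, l2_idx=3
L1[3] = 0; L2[0][3] = 36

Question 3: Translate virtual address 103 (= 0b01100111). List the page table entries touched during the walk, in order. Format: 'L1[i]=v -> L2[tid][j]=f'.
Answer: L1[3]=0 -> L2[0][0]=61

Derivation:
vaddr = 103 = 0b01100111
Split: l1_idx=3, l2_idx=0, offset=7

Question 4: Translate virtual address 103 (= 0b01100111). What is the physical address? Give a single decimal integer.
vaddr = 103 = 0b01100111
Split: l1_idx=3, l2_idx=0, offset=7
L1[3] = 0
L2[0][0] = 61
paddr = 61 * 8 + 7 = 495

Answer: 495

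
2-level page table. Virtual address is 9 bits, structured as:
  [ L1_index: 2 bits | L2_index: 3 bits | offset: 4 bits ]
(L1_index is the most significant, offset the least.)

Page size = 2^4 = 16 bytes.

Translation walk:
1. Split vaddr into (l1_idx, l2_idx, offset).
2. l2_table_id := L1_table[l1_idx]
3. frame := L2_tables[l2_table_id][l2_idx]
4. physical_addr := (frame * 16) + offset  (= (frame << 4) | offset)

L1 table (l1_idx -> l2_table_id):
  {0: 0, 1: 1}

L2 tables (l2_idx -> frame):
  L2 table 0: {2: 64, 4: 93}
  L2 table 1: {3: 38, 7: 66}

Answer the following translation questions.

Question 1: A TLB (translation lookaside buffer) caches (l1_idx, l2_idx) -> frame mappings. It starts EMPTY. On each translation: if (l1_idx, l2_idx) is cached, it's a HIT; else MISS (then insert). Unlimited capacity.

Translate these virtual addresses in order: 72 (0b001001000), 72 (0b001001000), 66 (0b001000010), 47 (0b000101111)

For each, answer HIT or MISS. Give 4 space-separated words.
Answer: MISS HIT HIT MISS

Derivation:
vaddr=72: (0,4) not in TLB -> MISS, insert
vaddr=72: (0,4) in TLB -> HIT
vaddr=66: (0,4) in TLB -> HIT
vaddr=47: (0,2) not in TLB -> MISS, insert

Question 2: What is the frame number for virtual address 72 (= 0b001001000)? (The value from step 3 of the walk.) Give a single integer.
vaddr = 72: l1_idx=0, l2_idx=4
L1[0] = 0; L2[0][4] = 93

Answer: 93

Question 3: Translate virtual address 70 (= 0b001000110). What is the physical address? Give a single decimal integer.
Answer: 1494

Derivation:
vaddr = 70 = 0b001000110
Split: l1_idx=0, l2_idx=4, offset=6
L1[0] = 0
L2[0][4] = 93
paddr = 93 * 16 + 6 = 1494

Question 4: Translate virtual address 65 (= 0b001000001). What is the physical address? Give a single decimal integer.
Answer: 1489

Derivation:
vaddr = 65 = 0b001000001
Split: l1_idx=0, l2_idx=4, offset=1
L1[0] = 0
L2[0][4] = 93
paddr = 93 * 16 + 1 = 1489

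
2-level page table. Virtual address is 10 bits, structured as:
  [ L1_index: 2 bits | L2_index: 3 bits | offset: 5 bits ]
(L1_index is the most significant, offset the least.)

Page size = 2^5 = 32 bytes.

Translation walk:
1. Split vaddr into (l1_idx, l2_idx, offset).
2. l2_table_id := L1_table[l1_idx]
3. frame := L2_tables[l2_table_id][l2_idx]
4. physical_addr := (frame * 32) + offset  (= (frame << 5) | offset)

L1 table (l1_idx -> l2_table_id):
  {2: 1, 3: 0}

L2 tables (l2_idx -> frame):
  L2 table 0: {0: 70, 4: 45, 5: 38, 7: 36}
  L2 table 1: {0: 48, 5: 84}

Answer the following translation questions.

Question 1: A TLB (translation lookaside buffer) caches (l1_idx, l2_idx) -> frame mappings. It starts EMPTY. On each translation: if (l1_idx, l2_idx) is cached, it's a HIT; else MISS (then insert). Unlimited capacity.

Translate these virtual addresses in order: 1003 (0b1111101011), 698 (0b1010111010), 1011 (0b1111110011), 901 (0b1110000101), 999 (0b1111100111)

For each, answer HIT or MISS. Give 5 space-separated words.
vaddr=1003: (3,7) not in TLB -> MISS, insert
vaddr=698: (2,5) not in TLB -> MISS, insert
vaddr=1011: (3,7) in TLB -> HIT
vaddr=901: (3,4) not in TLB -> MISS, insert
vaddr=999: (3,7) in TLB -> HIT

Answer: MISS MISS HIT MISS HIT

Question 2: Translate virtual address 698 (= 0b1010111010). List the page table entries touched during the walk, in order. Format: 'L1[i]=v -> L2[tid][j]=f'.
vaddr = 698 = 0b1010111010
Split: l1_idx=2, l2_idx=5, offset=26

Answer: L1[2]=1 -> L2[1][5]=84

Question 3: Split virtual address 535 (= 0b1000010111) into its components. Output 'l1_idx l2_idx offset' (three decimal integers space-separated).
vaddr = 535 = 0b1000010111
  top 2 bits -> l1_idx = 2
  next 3 bits -> l2_idx = 0
  bottom 5 bits -> offset = 23

Answer: 2 0 23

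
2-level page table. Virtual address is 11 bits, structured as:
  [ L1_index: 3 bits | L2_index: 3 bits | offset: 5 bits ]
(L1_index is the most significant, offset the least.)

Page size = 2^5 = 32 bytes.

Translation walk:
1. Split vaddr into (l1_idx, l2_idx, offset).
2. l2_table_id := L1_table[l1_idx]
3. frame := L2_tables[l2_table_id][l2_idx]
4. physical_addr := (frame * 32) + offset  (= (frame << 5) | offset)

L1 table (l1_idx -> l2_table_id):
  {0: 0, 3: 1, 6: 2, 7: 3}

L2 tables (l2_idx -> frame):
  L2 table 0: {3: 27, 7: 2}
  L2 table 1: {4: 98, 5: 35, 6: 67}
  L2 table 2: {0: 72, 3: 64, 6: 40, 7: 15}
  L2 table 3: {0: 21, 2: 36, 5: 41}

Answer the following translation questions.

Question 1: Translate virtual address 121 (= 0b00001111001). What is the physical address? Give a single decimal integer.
Answer: 889

Derivation:
vaddr = 121 = 0b00001111001
Split: l1_idx=0, l2_idx=3, offset=25
L1[0] = 0
L2[0][3] = 27
paddr = 27 * 32 + 25 = 889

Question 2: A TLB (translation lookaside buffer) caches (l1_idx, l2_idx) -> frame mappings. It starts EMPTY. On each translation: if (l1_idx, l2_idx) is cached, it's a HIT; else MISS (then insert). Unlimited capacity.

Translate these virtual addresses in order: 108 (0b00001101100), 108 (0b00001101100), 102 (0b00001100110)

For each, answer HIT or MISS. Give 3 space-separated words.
Answer: MISS HIT HIT

Derivation:
vaddr=108: (0,3) not in TLB -> MISS, insert
vaddr=108: (0,3) in TLB -> HIT
vaddr=102: (0,3) in TLB -> HIT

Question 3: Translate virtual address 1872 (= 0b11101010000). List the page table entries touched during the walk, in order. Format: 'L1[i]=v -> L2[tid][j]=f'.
vaddr = 1872 = 0b11101010000
Split: l1_idx=7, l2_idx=2, offset=16

Answer: L1[7]=3 -> L2[3][2]=36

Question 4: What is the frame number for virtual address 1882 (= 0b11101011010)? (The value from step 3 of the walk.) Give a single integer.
vaddr = 1882: l1_idx=7, l2_idx=2
L1[7] = 3; L2[3][2] = 36

Answer: 36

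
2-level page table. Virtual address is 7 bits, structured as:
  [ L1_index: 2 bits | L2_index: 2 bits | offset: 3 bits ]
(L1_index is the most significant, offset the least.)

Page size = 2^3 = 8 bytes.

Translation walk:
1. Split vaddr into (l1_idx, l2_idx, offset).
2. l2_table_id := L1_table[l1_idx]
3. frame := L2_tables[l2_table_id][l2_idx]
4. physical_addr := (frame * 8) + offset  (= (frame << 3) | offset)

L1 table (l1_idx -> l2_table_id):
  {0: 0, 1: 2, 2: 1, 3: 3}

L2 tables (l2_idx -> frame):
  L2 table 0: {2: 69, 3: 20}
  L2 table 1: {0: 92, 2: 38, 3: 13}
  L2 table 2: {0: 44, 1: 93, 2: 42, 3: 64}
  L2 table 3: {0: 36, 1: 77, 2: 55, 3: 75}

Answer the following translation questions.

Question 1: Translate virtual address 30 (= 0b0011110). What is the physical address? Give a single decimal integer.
Answer: 166

Derivation:
vaddr = 30 = 0b0011110
Split: l1_idx=0, l2_idx=3, offset=6
L1[0] = 0
L2[0][3] = 20
paddr = 20 * 8 + 6 = 166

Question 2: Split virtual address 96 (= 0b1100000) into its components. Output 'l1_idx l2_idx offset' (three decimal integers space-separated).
vaddr = 96 = 0b1100000
  top 2 bits -> l1_idx = 3
  next 2 bits -> l2_idx = 0
  bottom 3 bits -> offset = 0

Answer: 3 0 0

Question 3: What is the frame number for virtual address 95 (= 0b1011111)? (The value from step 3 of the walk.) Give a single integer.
Answer: 13

Derivation:
vaddr = 95: l1_idx=2, l2_idx=3
L1[2] = 1; L2[1][3] = 13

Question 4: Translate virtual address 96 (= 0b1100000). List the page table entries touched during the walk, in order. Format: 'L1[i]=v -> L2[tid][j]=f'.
vaddr = 96 = 0b1100000
Split: l1_idx=3, l2_idx=0, offset=0

Answer: L1[3]=3 -> L2[3][0]=36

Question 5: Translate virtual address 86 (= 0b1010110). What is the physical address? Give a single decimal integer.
vaddr = 86 = 0b1010110
Split: l1_idx=2, l2_idx=2, offset=6
L1[2] = 1
L2[1][2] = 38
paddr = 38 * 8 + 6 = 310

Answer: 310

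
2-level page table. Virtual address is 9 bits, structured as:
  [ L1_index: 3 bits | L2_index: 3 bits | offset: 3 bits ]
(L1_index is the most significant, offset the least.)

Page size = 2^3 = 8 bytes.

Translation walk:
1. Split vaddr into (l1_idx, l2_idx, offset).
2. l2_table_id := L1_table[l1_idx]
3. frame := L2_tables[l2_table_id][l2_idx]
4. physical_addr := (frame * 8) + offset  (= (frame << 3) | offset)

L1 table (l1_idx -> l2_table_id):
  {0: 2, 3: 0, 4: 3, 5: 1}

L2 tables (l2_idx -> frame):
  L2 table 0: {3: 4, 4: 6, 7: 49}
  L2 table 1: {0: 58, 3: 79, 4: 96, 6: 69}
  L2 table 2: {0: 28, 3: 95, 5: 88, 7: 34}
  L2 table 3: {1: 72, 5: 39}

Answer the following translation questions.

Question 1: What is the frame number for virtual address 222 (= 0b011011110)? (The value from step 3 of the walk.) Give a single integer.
Answer: 4

Derivation:
vaddr = 222: l1_idx=3, l2_idx=3
L1[3] = 0; L2[0][3] = 4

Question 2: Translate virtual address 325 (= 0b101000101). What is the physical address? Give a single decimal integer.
Answer: 469

Derivation:
vaddr = 325 = 0b101000101
Split: l1_idx=5, l2_idx=0, offset=5
L1[5] = 1
L2[1][0] = 58
paddr = 58 * 8 + 5 = 469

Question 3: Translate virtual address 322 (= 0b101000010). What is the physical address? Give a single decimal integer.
vaddr = 322 = 0b101000010
Split: l1_idx=5, l2_idx=0, offset=2
L1[5] = 1
L2[1][0] = 58
paddr = 58 * 8 + 2 = 466

Answer: 466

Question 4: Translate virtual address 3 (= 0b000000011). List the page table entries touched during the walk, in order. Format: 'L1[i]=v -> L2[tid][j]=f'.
Answer: L1[0]=2 -> L2[2][0]=28

Derivation:
vaddr = 3 = 0b000000011
Split: l1_idx=0, l2_idx=0, offset=3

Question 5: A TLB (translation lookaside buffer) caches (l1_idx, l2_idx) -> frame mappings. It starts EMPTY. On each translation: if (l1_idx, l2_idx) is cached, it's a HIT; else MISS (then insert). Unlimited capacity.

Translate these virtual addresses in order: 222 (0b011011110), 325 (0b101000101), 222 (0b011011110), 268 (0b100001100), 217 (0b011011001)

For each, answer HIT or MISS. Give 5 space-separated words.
vaddr=222: (3,3) not in TLB -> MISS, insert
vaddr=325: (5,0) not in TLB -> MISS, insert
vaddr=222: (3,3) in TLB -> HIT
vaddr=268: (4,1) not in TLB -> MISS, insert
vaddr=217: (3,3) in TLB -> HIT

Answer: MISS MISS HIT MISS HIT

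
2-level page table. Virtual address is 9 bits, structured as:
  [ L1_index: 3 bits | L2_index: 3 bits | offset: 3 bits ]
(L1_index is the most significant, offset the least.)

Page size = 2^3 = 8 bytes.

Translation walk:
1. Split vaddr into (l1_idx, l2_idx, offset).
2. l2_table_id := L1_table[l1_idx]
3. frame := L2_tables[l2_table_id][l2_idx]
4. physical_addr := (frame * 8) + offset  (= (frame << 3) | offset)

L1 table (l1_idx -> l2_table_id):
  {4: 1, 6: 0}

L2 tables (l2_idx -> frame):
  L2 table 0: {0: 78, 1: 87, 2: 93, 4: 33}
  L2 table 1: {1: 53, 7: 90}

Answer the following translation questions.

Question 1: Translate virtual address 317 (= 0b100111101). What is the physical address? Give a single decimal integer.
vaddr = 317 = 0b100111101
Split: l1_idx=4, l2_idx=7, offset=5
L1[4] = 1
L2[1][7] = 90
paddr = 90 * 8 + 5 = 725

Answer: 725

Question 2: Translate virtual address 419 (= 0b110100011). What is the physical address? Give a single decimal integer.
Answer: 267

Derivation:
vaddr = 419 = 0b110100011
Split: l1_idx=6, l2_idx=4, offset=3
L1[6] = 0
L2[0][4] = 33
paddr = 33 * 8 + 3 = 267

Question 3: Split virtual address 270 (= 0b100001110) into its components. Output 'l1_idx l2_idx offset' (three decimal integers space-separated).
Answer: 4 1 6

Derivation:
vaddr = 270 = 0b100001110
  top 3 bits -> l1_idx = 4
  next 3 bits -> l2_idx = 1
  bottom 3 bits -> offset = 6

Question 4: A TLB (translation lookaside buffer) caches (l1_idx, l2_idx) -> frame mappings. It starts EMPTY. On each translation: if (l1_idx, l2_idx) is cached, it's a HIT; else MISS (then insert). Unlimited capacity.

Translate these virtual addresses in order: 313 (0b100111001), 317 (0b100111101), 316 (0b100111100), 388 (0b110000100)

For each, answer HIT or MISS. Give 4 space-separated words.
vaddr=313: (4,7) not in TLB -> MISS, insert
vaddr=317: (4,7) in TLB -> HIT
vaddr=316: (4,7) in TLB -> HIT
vaddr=388: (6,0) not in TLB -> MISS, insert

Answer: MISS HIT HIT MISS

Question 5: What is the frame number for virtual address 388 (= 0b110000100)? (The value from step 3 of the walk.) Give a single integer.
vaddr = 388: l1_idx=6, l2_idx=0
L1[6] = 0; L2[0][0] = 78

Answer: 78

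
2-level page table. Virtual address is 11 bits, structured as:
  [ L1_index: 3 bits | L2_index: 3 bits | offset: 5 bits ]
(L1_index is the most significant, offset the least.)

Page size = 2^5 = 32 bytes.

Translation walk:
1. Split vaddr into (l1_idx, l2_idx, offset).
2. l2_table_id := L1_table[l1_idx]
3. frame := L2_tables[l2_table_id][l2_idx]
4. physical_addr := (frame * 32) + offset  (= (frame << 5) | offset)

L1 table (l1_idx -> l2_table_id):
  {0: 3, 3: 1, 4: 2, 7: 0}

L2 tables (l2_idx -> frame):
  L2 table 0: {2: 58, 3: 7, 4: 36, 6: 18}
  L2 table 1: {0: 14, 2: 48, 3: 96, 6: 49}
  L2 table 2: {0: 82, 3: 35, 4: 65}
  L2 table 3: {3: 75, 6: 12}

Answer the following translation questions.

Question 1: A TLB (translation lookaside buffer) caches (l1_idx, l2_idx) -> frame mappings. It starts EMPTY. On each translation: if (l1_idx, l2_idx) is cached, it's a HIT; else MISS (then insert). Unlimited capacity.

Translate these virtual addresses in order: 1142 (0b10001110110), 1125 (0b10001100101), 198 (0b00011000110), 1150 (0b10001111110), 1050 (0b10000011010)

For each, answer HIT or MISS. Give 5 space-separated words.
Answer: MISS HIT MISS HIT MISS

Derivation:
vaddr=1142: (4,3) not in TLB -> MISS, insert
vaddr=1125: (4,3) in TLB -> HIT
vaddr=198: (0,6) not in TLB -> MISS, insert
vaddr=1150: (4,3) in TLB -> HIT
vaddr=1050: (4,0) not in TLB -> MISS, insert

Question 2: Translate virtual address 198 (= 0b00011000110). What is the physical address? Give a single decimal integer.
Answer: 390

Derivation:
vaddr = 198 = 0b00011000110
Split: l1_idx=0, l2_idx=6, offset=6
L1[0] = 3
L2[3][6] = 12
paddr = 12 * 32 + 6 = 390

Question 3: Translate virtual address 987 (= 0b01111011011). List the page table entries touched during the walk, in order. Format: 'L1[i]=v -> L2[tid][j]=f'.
vaddr = 987 = 0b01111011011
Split: l1_idx=3, l2_idx=6, offset=27

Answer: L1[3]=1 -> L2[1][6]=49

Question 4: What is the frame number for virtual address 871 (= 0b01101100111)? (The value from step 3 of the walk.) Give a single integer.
vaddr = 871: l1_idx=3, l2_idx=3
L1[3] = 1; L2[1][3] = 96

Answer: 96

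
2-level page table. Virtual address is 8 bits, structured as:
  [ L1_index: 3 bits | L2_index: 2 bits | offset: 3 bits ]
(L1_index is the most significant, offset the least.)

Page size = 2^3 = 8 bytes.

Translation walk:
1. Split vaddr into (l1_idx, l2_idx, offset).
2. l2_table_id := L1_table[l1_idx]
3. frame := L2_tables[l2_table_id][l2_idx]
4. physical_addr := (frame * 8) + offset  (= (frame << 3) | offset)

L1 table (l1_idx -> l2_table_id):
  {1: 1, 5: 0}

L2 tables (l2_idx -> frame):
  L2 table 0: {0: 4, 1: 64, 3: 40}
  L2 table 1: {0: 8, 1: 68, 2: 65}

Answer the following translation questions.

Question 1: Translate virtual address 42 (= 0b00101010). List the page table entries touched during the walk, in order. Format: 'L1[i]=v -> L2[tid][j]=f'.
vaddr = 42 = 0b00101010
Split: l1_idx=1, l2_idx=1, offset=2

Answer: L1[1]=1 -> L2[1][1]=68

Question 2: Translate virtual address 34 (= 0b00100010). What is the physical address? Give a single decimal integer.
Answer: 66

Derivation:
vaddr = 34 = 0b00100010
Split: l1_idx=1, l2_idx=0, offset=2
L1[1] = 1
L2[1][0] = 8
paddr = 8 * 8 + 2 = 66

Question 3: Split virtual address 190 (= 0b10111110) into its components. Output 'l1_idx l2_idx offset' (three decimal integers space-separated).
vaddr = 190 = 0b10111110
  top 3 bits -> l1_idx = 5
  next 2 bits -> l2_idx = 3
  bottom 3 bits -> offset = 6

Answer: 5 3 6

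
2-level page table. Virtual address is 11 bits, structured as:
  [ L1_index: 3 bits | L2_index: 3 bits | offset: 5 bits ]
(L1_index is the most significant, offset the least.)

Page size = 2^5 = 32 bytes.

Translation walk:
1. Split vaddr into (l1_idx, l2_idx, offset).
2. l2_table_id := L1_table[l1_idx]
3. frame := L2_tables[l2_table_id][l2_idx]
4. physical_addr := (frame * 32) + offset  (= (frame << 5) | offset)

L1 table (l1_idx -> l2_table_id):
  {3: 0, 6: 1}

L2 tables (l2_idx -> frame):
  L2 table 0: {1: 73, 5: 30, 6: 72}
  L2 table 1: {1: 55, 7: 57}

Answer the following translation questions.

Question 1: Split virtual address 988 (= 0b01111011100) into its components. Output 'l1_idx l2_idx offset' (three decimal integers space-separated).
vaddr = 988 = 0b01111011100
  top 3 bits -> l1_idx = 3
  next 3 bits -> l2_idx = 6
  bottom 5 bits -> offset = 28

Answer: 3 6 28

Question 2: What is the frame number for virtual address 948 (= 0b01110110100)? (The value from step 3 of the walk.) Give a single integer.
Answer: 30

Derivation:
vaddr = 948: l1_idx=3, l2_idx=5
L1[3] = 0; L2[0][5] = 30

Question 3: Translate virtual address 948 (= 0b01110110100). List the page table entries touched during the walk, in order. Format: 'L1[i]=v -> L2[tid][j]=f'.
Answer: L1[3]=0 -> L2[0][5]=30

Derivation:
vaddr = 948 = 0b01110110100
Split: l1_idx=3, l2_idx=5, offset=20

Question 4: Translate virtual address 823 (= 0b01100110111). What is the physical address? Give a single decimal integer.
Answer: 2359

Derivation:
vaddr = 823 = 0b01100110111
Split: l1_idx=3, l2_idx=1, offset=23
L1[3] = 0
L2[0][1] = 73
paddr = 73 * 32 + 23 = 2359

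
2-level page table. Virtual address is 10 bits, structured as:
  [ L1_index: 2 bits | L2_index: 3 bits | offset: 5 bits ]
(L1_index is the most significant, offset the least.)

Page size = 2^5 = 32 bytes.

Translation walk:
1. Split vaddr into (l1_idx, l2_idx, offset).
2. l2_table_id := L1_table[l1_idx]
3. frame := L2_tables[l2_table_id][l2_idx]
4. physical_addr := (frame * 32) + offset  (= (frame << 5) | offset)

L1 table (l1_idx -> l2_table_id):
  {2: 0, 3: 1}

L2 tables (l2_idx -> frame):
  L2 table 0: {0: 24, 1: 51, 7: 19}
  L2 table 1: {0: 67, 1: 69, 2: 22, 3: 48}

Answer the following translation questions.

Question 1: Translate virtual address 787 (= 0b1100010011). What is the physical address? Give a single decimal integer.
Answer: 2163

Derivation:
vaddr = 787 = 0b1100010011
Split: l1_idx=3, l2_idx=0, offset=19
L1[3] = 1
L2[1][0] = 67
paddr = 67 * 32 + 19 = 2163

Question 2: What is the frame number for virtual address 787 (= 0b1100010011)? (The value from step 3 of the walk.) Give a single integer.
Answer: 67

Derivation:
vaddr = 787: l1_idx=3, l2_idx=0
L1[3] = 1; L2[1][0] = 67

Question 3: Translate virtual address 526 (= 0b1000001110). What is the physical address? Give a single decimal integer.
vaddr = 526 = 0b1000001110
Split: l1_idx=2, l2_idx=0, offset=14
L1[2] = 0
L2[0][0] = 24
paddr = 24 * 32 + 14 = 782

Answer: 782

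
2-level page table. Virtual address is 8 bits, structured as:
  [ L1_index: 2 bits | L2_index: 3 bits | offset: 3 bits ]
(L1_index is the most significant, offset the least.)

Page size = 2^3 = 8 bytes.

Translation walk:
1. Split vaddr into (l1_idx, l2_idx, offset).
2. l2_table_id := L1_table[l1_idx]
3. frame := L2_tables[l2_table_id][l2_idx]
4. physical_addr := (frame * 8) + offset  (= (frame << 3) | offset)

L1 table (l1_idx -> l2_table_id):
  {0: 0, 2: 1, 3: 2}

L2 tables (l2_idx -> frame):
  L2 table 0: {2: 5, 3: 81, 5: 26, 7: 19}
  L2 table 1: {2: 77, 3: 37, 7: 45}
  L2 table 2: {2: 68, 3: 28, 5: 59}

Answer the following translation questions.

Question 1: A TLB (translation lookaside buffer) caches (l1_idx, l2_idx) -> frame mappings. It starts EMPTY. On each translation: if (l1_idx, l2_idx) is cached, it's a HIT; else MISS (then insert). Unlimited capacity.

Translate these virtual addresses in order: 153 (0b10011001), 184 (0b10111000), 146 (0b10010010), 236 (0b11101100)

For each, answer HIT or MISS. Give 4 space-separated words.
Answer: MISS MISS MISS MISS

Derivation:
vaddr=153: (2,3) not in TLB -> MISS, insert
vaddr=184: (2,7) not in TLB -> MISS, insert
vaddr=146: (2,2) not in TLB -> MISS, insert
vaddr=236: (3,5) not in TLB -> MISS, insert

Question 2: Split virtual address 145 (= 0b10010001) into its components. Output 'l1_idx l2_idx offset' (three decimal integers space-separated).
vaddr = 145 = 0b10010001
  top 2 bits -> l1_idx = 2
  next 3 bits -> l2_idx = 2
  bottom 3 bits -> offset = 1

Answer: 2 2 1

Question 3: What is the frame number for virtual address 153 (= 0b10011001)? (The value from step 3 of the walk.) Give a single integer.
vaddr = 153: l1_idx=2, l2_idx=3
L1[2] = 1; L2[1][3] = 37

Answer: 37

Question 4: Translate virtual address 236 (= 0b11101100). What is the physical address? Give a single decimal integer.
vaddr = 236 = 0b11101100
Split: l1_idx=3, l2_idx=5, offset=4
L1[3] = 2
L2[2][5] = 59
paddr = 59 * 8 + 4 = 476

Answer: 476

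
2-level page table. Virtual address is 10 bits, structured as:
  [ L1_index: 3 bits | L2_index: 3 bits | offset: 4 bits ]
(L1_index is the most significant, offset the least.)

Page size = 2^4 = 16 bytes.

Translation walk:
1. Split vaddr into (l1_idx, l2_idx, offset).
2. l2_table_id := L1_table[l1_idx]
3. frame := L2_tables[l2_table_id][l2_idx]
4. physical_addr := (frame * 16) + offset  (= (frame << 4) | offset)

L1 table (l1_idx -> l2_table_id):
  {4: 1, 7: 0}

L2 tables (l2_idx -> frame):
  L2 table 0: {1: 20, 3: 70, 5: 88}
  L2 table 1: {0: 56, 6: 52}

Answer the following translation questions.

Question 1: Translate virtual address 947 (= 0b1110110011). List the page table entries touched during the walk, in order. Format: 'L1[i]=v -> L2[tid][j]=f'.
vaddr = 947 = 0b1110110011
Split: l1_idx=7, l2_idx=3, offset=3

Answer: L1[7]=0 -> L2[0][3]=70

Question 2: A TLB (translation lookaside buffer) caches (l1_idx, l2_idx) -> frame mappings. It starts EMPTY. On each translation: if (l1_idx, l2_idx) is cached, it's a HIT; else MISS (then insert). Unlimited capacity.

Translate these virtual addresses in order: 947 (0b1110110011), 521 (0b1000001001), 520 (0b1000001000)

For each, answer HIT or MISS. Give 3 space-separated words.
Answer: MISS MISS HIT

Derivation:
vaddr=947: (7,3) not in TLB -> MISS, insert
vaddr=521: (4,0) not in TLB -> MISS, insert
vaddr=520: (4,0) in TLB -> HIT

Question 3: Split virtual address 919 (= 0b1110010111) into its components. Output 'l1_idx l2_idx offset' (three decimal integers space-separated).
vaddr = 919 = 0b1110010111
  top 3 bits -> l1_idx = 7
  next 3 bits -> l2_idx = 1
  bottom 4 bits -> offset = 7

Answer: 7 1 7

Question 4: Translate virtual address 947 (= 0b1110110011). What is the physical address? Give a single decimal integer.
vaddr = 947 = 0b1110110011
Split: l1_idx=7, l2_idx=3, offset=3
L1[7] = 0
L2[0][3] = 70
paddr = 70 * 16 + 3 = 1123

Answer: 1123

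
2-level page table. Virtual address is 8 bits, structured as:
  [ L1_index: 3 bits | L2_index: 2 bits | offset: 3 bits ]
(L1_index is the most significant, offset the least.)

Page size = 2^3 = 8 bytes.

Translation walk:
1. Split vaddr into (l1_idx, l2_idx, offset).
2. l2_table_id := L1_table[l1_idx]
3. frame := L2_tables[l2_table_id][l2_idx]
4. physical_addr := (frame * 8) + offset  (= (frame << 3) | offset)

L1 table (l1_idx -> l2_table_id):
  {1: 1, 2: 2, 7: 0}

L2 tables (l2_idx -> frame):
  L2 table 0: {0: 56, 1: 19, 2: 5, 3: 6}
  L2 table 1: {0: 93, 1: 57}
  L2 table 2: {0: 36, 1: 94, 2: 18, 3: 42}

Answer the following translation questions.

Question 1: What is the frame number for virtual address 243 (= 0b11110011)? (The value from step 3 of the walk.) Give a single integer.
vaddr = 243: l1_idx=7, l2_idx=2
L1[7] = 0; L2[0][2] = 5

Answer: 5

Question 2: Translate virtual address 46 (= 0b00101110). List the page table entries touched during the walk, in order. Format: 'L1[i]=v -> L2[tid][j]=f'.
vaddr = 46 = 0b00101110
Split: l1_idx=1, l2_idx=1, offset=6

Answer: L1[1]=1 -> L2[1][1]=57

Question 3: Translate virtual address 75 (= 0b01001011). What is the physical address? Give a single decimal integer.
vaddr = 75 = 0b01001011
Split: l1_idx=2, l2_idx=1, offset=3
L1[2] = 2
L2[2][1] = 94
paddr = 94 * 8 + 3 = 755

Answer: 755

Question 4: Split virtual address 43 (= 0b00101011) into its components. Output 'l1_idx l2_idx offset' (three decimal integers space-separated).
Answer: 1 1 3

Derivation:
vaddr = 43 = 0b00101011
  top 3 bits -> l1_idx = 1
  next 2 bits -> l2_idx = 1
  bottom 3 bits -> offset = 3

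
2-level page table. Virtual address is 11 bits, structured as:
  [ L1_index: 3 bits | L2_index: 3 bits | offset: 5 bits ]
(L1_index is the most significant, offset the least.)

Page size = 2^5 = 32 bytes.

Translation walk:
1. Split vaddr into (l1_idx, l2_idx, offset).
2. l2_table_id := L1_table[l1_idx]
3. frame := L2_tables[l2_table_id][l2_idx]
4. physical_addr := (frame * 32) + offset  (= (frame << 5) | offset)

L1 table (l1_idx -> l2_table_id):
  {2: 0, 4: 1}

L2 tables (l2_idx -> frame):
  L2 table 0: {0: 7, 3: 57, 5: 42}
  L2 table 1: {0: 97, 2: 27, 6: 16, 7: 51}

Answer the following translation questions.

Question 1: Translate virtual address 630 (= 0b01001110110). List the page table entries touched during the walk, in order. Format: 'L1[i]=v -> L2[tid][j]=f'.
vaddr = 630 = 0b01001110110
Split: l1_idx=2, l2_idx=3, offset=22

Answer: L1[2]=0 -> L2[0][3]=57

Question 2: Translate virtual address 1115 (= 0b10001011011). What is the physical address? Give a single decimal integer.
vaddr = 1115 = 0b10001011011
Split: l1_idx=4, l2_idx=2, offset=27
L1[4] = 1
L2[1][2] = 27
paddr = 27 * 32 + 27 = 891

Answer: 891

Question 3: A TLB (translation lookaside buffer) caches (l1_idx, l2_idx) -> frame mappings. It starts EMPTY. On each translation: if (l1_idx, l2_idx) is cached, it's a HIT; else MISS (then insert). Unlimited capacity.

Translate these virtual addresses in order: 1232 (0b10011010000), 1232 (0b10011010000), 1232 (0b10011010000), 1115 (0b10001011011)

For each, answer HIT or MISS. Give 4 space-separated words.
vaddr=1232: (4,6) not in TLB -> MISS, insert
vaddr=1232: (4,6) in TLB -> HIT
vaddr=1232: (4,6) in TLB -> HIT
vaddr=1115: (4,2) not in TLB -> MISS, insert

Answer: MISS HIT HIT MISS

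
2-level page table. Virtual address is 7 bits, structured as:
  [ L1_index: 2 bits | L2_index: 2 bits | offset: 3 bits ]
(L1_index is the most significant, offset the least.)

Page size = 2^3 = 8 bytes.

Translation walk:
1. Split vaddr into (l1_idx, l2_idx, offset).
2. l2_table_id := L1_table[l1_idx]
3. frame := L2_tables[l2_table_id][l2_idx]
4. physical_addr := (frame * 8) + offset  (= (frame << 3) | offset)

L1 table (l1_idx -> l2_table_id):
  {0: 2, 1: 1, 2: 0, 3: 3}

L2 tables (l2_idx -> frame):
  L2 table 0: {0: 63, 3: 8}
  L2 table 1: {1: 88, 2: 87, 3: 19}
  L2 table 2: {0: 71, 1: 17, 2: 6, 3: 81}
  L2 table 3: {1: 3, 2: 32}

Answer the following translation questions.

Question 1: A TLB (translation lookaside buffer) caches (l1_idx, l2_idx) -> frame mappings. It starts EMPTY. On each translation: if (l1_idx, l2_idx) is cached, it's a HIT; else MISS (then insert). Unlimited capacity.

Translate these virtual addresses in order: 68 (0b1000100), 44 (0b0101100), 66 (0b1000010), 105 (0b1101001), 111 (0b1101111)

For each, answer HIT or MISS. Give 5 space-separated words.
vaddr=68: (2,0) not in TLB -> MISS, insert
vaddr=44: (1,1) not in TLB -> MISS, insert
vaddr=66: (2,0) in TLB -> HIT
vaddr=105: (3,1) not in TLB -> MISS, insert
vaddr=111: (3,1) in TLB -> HIT

Answer: MISS MISS HIT MISS HIT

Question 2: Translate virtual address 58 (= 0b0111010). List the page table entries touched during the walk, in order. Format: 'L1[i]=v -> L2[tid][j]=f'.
vaddr = 58 = 0b0111010
Split: l1_idx=1, l2_idx=3, offset=2

Answer: L1[1]=1 -> L2[1][3]=19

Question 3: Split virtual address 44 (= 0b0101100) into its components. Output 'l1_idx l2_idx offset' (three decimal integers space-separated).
Answer: 1 1 4

Derivation:
vaddr = 44 = 0b0101100
  top 2 bits -> l1_idx = 1
  next 2 bits -> l2_idx = 1
  bottom 3 bits -> offset = 4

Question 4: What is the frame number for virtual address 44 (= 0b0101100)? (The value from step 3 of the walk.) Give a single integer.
Answer: 88

Derivation:
vaddr = 44: l1_idx=1, l2_idx=1
L1[1] = 1; L2[1][1] = 88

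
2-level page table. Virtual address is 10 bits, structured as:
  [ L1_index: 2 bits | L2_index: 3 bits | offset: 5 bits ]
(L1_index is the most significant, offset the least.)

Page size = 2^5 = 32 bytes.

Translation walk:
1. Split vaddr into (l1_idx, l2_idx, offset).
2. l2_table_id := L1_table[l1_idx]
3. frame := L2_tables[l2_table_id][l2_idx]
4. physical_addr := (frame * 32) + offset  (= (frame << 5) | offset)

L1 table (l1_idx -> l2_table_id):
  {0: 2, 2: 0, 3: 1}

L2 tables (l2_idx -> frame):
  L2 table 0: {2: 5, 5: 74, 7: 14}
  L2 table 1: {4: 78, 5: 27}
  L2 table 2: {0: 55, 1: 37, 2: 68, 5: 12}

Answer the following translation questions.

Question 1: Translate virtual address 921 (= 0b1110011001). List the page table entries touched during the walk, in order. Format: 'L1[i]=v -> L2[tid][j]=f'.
vaddr = 921 = 0b1110011001
Split: l1_idx=3, l2_idx=4, offset=25

Answer: L1[3]=1 -> L2[1][4]=78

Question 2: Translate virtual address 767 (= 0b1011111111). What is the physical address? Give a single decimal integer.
Answer: 479

Derivation:
vaddr = 767 = 0b1011111111
Split: l1_idx=2, l2_idx=7, offset=31
L1[2] = 0
L2[0][7] = 14
paddr = 14 * 32 + 31 = 479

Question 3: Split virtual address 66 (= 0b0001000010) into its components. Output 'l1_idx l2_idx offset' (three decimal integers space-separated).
Answer: 0 2 2

Derivation:
vaddr = 66 = 0b0001000010
  top 2 bits -> l1_idx = 0
  next 3 bits -> l2_idx = 2
  bottom 5 bits -> offset = 2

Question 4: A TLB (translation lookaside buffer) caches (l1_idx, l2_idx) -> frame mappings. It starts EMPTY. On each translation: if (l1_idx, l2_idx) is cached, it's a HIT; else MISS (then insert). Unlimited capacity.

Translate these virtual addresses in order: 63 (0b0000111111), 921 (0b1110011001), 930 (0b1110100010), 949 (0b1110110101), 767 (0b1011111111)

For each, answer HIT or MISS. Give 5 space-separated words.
Answer: MISS MISS MISS HIT MISS

Derivation:
vaddr=63: (0,1) not in TLB -> MISS, insert
vaddr=921: (3,4) not in TLB -> MISS, insert
vaddr=930: (3,5) not in TLB -> MISS, insert
vaddr=949: (3,5) in TLB -> HIT
vaddr=767: (2,7) not in TLB -> MISS, insert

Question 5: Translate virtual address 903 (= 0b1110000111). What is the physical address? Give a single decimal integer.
vaddr = 903 = 0b1110000111
Split: l1_idx=3, l2_idx=4, offset=7
L1[3] = 1
L2[1][4] = 78
paddr = 78 * 32 + 7 = 2503

Answer: 2503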